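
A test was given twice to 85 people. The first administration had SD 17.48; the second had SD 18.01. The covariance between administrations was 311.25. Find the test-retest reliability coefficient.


r = cov(X,Y) / (SD_X * SD_Y)
r = 311.25 / (17.48 * 18.01)
r = 311.25 / 314.8148
r = 0.9887

0.9887


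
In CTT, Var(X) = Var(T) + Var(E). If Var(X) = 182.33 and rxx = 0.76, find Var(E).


var_true = rxx * var_obs = 0.76 * 182.33 = 138.5708
var_error = var_obs - var_true
var_error = 182.33 - 138.5708
var_error = 43.7592

43.7592


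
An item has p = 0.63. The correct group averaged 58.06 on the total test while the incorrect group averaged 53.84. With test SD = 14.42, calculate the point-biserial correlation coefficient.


q = 1 - p = 0.37
rpb = ((M1 - M0) / SD) * sqrt(p * q)
rpb = ((58.06 - 53.84) / 14.42) * sqrt(0.63 * 0.37)
rpb = 0.1413

0.1413


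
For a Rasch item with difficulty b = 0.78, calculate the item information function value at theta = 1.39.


P = 1/(1+exp(-(1.39-0.78))) = 0.6479
I = P*(1-P) = 0.6479 * 0.3521
I = 0.2281

0.2281


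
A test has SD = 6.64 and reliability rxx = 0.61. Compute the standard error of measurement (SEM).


SEM = SD * sqrt(1 - rxx)
SEM = 6.64 * sqrt(1 - 0.61)
SEM = 6.64 * sqrt(0.39) = 6.64 * 0.6245
SEM = 4.1467

4.1467


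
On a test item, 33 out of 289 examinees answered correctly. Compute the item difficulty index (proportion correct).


Item difficulty p = number correct / total examinees
p = 33 / 289
p = 0.1142

0.1142


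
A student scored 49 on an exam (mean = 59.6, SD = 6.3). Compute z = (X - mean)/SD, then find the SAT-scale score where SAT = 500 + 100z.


z = (X - mean) / SD = (49 - 59.6) / 6.3
z = -10.6 / 6.3
z = -1.6825
SAT-scale = SAT = 500 + 100z
Carry z at full precision (z = -10.6 / 6.3) into the conversion:
SAT-scale = 500 + 100 * (-10.6 / 6.3) = 500 + -1060 / 6.3
SAT-scale = 500 + -168.254
SAT-scale = 331.746

331.746


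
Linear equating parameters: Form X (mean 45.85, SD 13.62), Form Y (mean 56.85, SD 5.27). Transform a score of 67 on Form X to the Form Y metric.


slope = SD_Y / SD_X = 5.27 / 13.62 ~ 0.3869
intercept = mean_Y - slope * mean_X = 56.85 - (5.27 / 13.62) * 45.85 ~ 39.1092
Y = slope * X + intercept. To avoid rounding drift from the rounded slope/intercept, evaluate the equivalent form Y = mean_Y + SD_Y * (X - mean_X) / SD_X at full precision:
Y = 56.85 + 5.27 * (67 - 45.85) / 13.62
Y = 56.85 + 5.27 * 21.15 / 13.62
Y = 56.85 + 111.4605 / 13.62
Y = 56.85 + 8.1836
Y = 65.0336

65.0336


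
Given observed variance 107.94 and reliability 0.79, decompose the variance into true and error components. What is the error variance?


var_true = rxx * var_obs = 0.79 * 107.94 = 85.2726
var_error = var_obs - var_true
var_error = 107.94 - 85.2726
var_error = 22.6674

22.6674


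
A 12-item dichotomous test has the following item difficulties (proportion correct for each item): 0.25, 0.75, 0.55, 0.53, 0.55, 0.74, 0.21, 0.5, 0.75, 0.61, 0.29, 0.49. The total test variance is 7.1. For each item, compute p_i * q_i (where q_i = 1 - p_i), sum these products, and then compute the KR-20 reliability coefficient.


For each item, compute p_i * q_i:
  Item 1: 0.25 * 0.75 = 0.1875
  Item 2: 0.75 * 0.25 = 0.1875
  Item 3: 0.55 * 0.45 = 0.2475
  Item 4: 0.53 * 0.47 = 0.2491
  Item 5: 0.55 * 0.45 = 0.2475
  Item 6: 0.74 * 0.26 = 0.1924
  Item 7: 0.21 * 0.79 = 0.1659
  Item 8: 0.5 * 0.5 = 0.25
  Item 9: 0.75 * 0.25 = 0.1875
  Item 10: 0.61 * 0.39 = 0.2379
  Item 11: 0.29 * 0.71 = 0.2059
  Item 12: 0.49 * 0.51 = 0.2499
Sum(p_i * q_i) = 0.1875 + 0.1875 + 0.2475 + 0.2491 + 0.2475 + 0.1924 + 0.1659 + 0.25 + 0.1875 + 0.2379 + 0.2059 + 0.2499 = 2.6086
KR-20 = (k/(k-1)) * (1 - Sum(p_i*q_i) / Var_total)
= (12/11) * (1 - 2.6086/7.1)
= 1.0909 * 0.6326
KR-20 = 0.6901

0.6901


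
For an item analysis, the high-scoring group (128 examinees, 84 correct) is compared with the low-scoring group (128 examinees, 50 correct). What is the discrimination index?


p_upper = 84/128 = 0.6562
p_lower = 50/128 = 0.3906
D = 0.6562 - 0.3906 = 0.2656

0.2656


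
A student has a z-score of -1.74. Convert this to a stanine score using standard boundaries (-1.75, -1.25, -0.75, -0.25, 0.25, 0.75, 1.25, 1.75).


Stanine boundaries: [-1.75, -1.25, -0.75, -0.25, 0.25, 0.75, 1.25, 1.75]
z = -1.74
Check each boundary:
  z >= -1.75 -> could be stanine 2
  z < -1.25
  z < -0.75
  z < -0.25
  z < 0.25
  z < 0.75
  z < 1.25
  z < 1.75
Highest qualifying boundary gives stanine = 2

2


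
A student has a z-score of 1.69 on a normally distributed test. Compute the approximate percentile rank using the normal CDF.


CDF(z) = 0.5 * (1 + erf(z/sqrt(2)))
erf(1.195) = 0.909
CDF = 0.9545
Percentile rank = 0.9545 * 100 = 95.45

95.45


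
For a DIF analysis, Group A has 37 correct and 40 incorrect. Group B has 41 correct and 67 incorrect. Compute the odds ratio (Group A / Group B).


Odds_A = 37/40 = 0.925
Odds_B = 41/67 = 0.6119
OR = Odds_A / Odds_B = 0.925 / 0.6119
Exactly, OR = (37 * 67) / (40 * 41) = 2479 / 1640
OR = 1.5116

1.5116


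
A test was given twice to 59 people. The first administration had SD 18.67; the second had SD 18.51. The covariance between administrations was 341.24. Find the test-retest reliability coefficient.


r = cov(X,Y) / (SD_X * SD_Y)
r = 341.24 / (18.67 * 18.51)
r = 341.24 / 345.5817
r = 0.9874

0.9874


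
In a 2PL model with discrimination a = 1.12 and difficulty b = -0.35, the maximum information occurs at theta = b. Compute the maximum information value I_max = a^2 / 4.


For 2PL, max info at theta = b = -0.35
I_max = a^2 / 4 = 1.12^2 / 4
= 1.2544 / 4
I_max = 0.3136

0.3136


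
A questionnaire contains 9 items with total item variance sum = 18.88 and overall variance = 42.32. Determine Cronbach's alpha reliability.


alpha = (k/(k-1)) * (1 - sum(si^2)/s_total^2)
= (9/8) * (1 - 18.88/42.32)
alpha = 0.6231

0.6231


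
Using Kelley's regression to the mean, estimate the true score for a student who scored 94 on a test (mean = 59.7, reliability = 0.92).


T_est = rxx * X + (1 - rxx) * mean
T_est = 0.92 * 94 + 0.08 * 59.7
T_est = 86.48 + 4.776
T_est = 91.256

91.256


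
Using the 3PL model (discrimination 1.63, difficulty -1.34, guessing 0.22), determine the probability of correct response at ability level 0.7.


logit = 1.63*(0.7 - -1.34) = 3.3252
P* = 1/(1 + exp(-3.3252)) = 0.9653
P = 0.22 + (1 - 0.22) * 0.9653
P = 0.9729

0.9729


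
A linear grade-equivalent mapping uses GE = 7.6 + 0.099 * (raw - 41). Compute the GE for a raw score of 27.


raw - median = 27 - 41 = -14
slope * diff = 0.099 * -14 = -1.386
GE = 7.6 + -1.386
GE = 6.214

6.214


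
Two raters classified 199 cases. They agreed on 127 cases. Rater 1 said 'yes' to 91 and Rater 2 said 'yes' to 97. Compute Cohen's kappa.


P_o = 127/199 = 0.638191
P_e = (91*97 + 108*102) / 39601 = 0.501073
kappa = (P_o - P_e) / (1 - P_e)
kappa = (0.638191 - 0.501073) / (1 - 0.501073)
kappa = 0.2748

0.2748


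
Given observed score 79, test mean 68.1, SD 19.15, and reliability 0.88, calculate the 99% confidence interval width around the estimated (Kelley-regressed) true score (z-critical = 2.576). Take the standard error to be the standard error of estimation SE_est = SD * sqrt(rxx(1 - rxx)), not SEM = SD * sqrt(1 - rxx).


True score estimate = 0.88*79 + 0.12*68.1 = 77.692
SE_est = SD * sqrt(rxx * (1 - rxx)) = 19.15 * sqrt(0.88 * 0.12) = 19.15 * sqrt(0.1056) = 6.223013
CI = T_est +/- z * SE_est, so width = 2 * z * SE_est = 2 * 2.576 * 6.223013
Width = 32.061

32.061


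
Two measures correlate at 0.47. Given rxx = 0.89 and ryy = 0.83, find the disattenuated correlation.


r_corrected = rxy / sqrt(rxx * ryy)
= 0.47 / sqrt(0.89 * 0.83)
= 0.47 / sqrt(0.7387)
= 0.47 / 0.859477
r_corrected = 0.5468

0.5468


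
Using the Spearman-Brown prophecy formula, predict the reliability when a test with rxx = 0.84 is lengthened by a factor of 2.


r_new = (n * rxx) / (1 + (n-1) * rxx)
r_new = (2 * 0.84) / (1 + 1 * 0.84)
r_new = 1.68 / 1.84
r_new = 0.913

0.913


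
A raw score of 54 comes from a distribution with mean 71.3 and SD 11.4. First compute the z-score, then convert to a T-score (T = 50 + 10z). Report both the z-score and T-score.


z = (X - mean) / SD = (54 - 71.3) / 11.4
z = -17.3 / 11.4
z = -1.5175
T-score = T = 50 + 10z
Carry z at full precision (z = -17.3 / 11.4) into the conversion:
T-score = 50 + 10 * (-17.3 / 11.4) = 50 + -173 / 11.4
T-score = 50 + -15.1754
T-score = 34.8246

34.8246


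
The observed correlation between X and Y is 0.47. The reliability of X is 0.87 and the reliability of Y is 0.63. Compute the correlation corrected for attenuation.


r_corrected = rxy / sqrt(rxx * ryy)
= 0.47 / sqrt(0.87 * 0.63)
= 0.47 / sqrt(0.5481)
= 0.47 / 0.740338
r_corrected = 0.6348

0.6348


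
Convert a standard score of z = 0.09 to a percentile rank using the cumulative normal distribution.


CDF(z) = 0.5 * (1 + erf(z/sqrt(2)))
erf(0.0636) = 0.0717
CDF = 0.5359
Percentile rank = 0.5359 * 100 = 53.59

53.59


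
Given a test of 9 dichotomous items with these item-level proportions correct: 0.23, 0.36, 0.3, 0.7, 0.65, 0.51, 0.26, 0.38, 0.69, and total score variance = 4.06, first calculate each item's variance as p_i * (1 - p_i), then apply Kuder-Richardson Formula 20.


For each item, compute p_i * q_i:
  Item 1: 0.23 * 0.77 = 0.1771
  Item 2: 0.36 * 0.64 = 0.2304
  Item 3: 0.3 * 0.7 = 0.21
  Item 4: 0.7 * 0.3 = 0.21
  Item 5: 0.65 * 0.35 = 0.2275
  Item 6: 0.51 * 0.49 = 0.2499
  Item 7: 0.26 * 0.74 = 0.1924
  Item 8: 0.38 * 0.62 = 0.2356
  Item 9: 0.69 * 0.31 = 0.2139
Sum(p_i * q_i) = 0.1771 + 0.2304 + 0.21 + 0.21 + 0.2275 + 0.2499 + 0.1924 + 0.2356 + 0.2139 = 1.9468
KR-20 = (k/(k-1)) * (1 - Sum(p_i*q_i) / Var_total)
= (9/8) * (1 - 1.9468/4.06)
= 1.125 * 0.5205
KR-20 = 0.5856

0.5856


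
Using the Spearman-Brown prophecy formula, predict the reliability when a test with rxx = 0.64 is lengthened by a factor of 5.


r_new = (n * rxx) / (1 + (n-1) * rxx)
r_new = (5 * 0.64) / (1 + 4 * 0.64)
r_new = 3.2 / 3.56
r_new = 0.8989

0.8989


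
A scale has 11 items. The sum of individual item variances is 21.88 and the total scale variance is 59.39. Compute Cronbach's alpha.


alpha = (k/(k-1)) * (1 - sum(si^2)/s_total^2)
= (11/10) * (1 - 21.88/59.39)
alpha = 0.6947

0.6947


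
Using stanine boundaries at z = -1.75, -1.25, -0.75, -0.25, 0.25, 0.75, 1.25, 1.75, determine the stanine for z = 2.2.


Stanine boundaries: [-1.75, -1.25, -0.75, -0.25, 0.25, 0.75, 1.25, 1.75]
z = 2.2
Check each boundary:
  z >= -1.75 -> could be stanine 2
  z >= -1.25 -> could be stanine 3
  z >= -0.75 -> could be stanine 4
  z >= -0.25 -> could be stanine 5
  z >= 0.25 -> could be stanine 6
  z >= 0.75 -> could be stanine 7
  z >= 1.25 -> could be stanine 8
  z >= 1.75 -> could be stanine 9
Highest qualifying boundary gives stanine = 9

9


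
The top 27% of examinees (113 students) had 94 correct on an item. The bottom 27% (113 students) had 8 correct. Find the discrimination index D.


p_upper = 94/113 = 0.8319
p_lower = 8/113 = 0.0708
D = 0.8319 - 0.0708 = 0.7611

0.7611


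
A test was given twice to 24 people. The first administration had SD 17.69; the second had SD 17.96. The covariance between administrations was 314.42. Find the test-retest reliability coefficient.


r = cov(X,Y) / (SD_X * SD_Y)
r = 314.42 / (17.69 * 17.96)
r = 314.42 / 317.7124
r = 0.9896

0.9896


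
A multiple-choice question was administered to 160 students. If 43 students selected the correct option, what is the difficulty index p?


Item difficulty p = number correct / total examinees
p = 43 / 160
p = 0.2687

0.2687


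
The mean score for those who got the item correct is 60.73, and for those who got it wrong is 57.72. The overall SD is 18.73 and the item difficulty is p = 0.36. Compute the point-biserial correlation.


q = 1 - p = 0.64
rpb = ((M1 - M0) / SD) * sqrt(p * q)
rpb = ((60.73 - 57.72) / 18.73) * sqrt(0.36 * 0.64)
rpb = 0.0771

0.0771


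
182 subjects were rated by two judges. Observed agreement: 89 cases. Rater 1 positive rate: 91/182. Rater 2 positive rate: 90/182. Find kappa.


P_o = 89/182 = 0.489011
P_e = (91*90 + 91*92) / 33124 = 0.5
kappa = (P_o - P_e) / (1 - P_e)
kappa = (0.489011 - 0.5) / (1 - 0.5)
kappa = -0.022

-0.022


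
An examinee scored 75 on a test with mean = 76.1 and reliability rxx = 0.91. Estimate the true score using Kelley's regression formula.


T_est = rxx * X + (1 - rxx) * mean
T_est = 0.91 * 75 + 0.09 * 76.1
T_est = 68.25 + 6.849
T_est = 75.099

75.099


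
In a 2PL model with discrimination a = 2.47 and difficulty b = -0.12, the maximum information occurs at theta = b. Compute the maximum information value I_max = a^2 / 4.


For 2PL, max info at theta = b = -0.12
I_max = a^2 / 4 = 2.47^2 / 4
= 6.1009 / 4
I_max = 1.5252

1.5252


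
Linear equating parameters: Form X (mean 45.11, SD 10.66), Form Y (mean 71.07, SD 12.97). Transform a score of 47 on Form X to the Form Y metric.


slope = SD_Y / SD_X = 12.97 / 10.66 ~ 1.2167
intercept = mean_Y - slope * mean_X = 71.07 - (12.97 / 10.66) * 45.11 ~ 16.1848
Y = slope * X + intercept. To avoid rounding drift from the rounded slope/intercept, evaluate the equivalent form Y = mean_Y + SD_Y * (X - mean_X) / SD_X at full precision:
Y = 71.07 + 12.97 * (47 - 45.11) / 10.66
Y = 71.07 + 12.97 * 1.89 / 10.66
Y = 71.07 + 24.5133 / 10.66
Y = 71.07 + 2.2996
Y = 73.3696

73.3696


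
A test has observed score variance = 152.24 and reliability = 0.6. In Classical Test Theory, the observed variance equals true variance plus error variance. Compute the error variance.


var_true = rxx * var_obs = 0.6 * 152.24 = 91.344
var_error = var_obs - var_true
var_error = 152.24 - 91.344
var_error = 60.896

60.896


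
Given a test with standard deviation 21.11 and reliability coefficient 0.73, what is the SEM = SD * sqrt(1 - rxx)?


SEM = SD * sqrt(1 - rxx)
SEM = 21.11 * sqrt(1 - 0.73)
SEM = 21.11 * sqrt(0.27) = 21.11 * 0.519615
SEM = 10.9691

10.9691


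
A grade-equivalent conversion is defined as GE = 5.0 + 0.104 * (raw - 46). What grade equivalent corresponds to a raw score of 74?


raw - median = 74 - 46 = 28
slope * diff = 0.104 * 28 = 2.912
GE = 5.0 + 2.912
GE = 7.912

7.912


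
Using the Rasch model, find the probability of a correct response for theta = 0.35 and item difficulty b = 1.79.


theta - b = 0.35 - 1.79 = -1.44
exp(-(theta - b)) = exp(1.44) = 4.2207
P = 1 / (1 + 4.2207)
P = 0.1915

0.1915


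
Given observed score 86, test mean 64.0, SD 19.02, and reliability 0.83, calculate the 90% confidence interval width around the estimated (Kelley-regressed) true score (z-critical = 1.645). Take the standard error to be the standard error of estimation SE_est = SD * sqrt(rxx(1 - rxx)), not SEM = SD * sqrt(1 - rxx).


True score estimate = 0.83*86 + 0.17*64.0 = 82.26
SE_est = SD * sqrt(rxx * (1 - rxx)) = 19.02 * sqrt(0.83 * 0.17) = 19.02 * sqrt(0.1411) = 7.144536
CI = T_est +/- z * SE_est, so width = 2 * z * SE_est = 2 * 1.645 * 7.144536
Width = 23.5055

23.5055


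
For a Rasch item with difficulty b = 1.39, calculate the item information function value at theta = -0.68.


P = 1/(1+exp(-(-0.68-1.39))) = 0.112
I = P*(1-P) = 0.112 * 0.888
I = 0.0995

0.0995


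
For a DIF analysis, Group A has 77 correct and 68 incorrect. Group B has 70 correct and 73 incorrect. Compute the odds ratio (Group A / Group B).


Odds_A = 77/68 = 1.1324
Odds_B = 70/73 = 0.9589
OR = Odds_A / Odds_B = 1.1324 / 0.9589
Exactly, OR = (77 * 73) / (68 * 70) = 5621 / 4760
OR = 1.1809

1.1809


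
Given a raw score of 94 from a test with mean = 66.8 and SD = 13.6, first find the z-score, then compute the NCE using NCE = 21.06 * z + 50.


z = (X - mean) / SD = (94 - 66.8) / 13.6
z = 27.2 / 13.6
z = 2.0
NCE = NCE = 21.06z + 50
Carry z at full precision (z = 27.2 / 13.6) into the conversion:
NCE = 21.06 * (27.2 / 13.6) + 50 = 572.832 / 13.6 + 50
NCE = 42.12 + 50
NCE = 92.12

92.12


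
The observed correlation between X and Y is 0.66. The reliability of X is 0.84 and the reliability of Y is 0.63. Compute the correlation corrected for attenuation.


r_corrected = rxy / sqrt(rxx * ryy)
= 0.66 / sqrt(0.84 * 0.63)
= 0.66 / sqrt(0.5292)
= 0.66 / 0.727461
r_corrected = 0.9073

0.9073


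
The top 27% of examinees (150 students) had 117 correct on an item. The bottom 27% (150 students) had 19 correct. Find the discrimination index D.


p_upper = 117/150 = 0.78
p_lower = 19/150 = 0.1267
D = 0.78 - 0.1267 = 0.6533

0.6533


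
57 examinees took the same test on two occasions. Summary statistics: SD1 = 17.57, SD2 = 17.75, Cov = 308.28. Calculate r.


r = cov(X,Y) / (SD_X * SD_Y)
r = 308.28 / (17.57 * 17.75)
r = 308.28 / 311.8675
r = 0.9885

0.9885


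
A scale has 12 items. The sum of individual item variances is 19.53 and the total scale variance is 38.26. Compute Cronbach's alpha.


alpha = (k/(k-1)) * (1 - sum(si^2)/s_total^2)
= (12/11) * (1 - 19.53/38.26)
alpha = 0.534

0.534


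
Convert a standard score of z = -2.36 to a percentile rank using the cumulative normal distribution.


CDF(z) = 0.5 * (1 + erf(z/sqrt(2)))
erf(-1.6688) = -0.9817
CDF = 0.0091
Percentile rank = 0.0091 * 100 = 0.91

0.91


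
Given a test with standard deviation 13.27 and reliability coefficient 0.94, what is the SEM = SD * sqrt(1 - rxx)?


SEM = SD * sqrt(1 - rxx)
SEM = 13.27 * sqrt(1 - 0.94)
SEM = 13.27 * sqrt(0.06) = 13.27 * 0.244949
SEM = 3.2505

3.2505


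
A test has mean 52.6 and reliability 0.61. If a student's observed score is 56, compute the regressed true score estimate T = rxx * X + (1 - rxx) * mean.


T_est = rxx * X + (1 - rxx) * mean
T_est = 0.61 * 56 + 0.39 * 52.6
T_est = 34.16 + 20.514
T_est = 54.674

54.674


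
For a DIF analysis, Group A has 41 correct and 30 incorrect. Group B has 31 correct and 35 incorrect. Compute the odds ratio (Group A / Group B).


Odds_A = 41/30 = 1.3667
Odds_B = 31/35 = 0.8857
OR = Odds_A / Odds_B = 1.3667 / 0.8857
Exactly, OR = (41 * 35) / (30 * 31) = 1435 / 930
OR = 1.543

1.543


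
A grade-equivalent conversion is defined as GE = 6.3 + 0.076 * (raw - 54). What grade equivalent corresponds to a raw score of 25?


raw - median = 25 - 54 = -29
slope * diff = 0.076 * -29 = -2.204
GE = 6.3 + -2.204
GE = 4.096

4.096


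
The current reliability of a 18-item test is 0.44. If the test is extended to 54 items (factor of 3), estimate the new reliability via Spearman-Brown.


r_new = (n * rxx) / (1 + (n-1) * rxx)
r_new = (3 * 0.44) / (1 + 2 * 0.44)
r_new = 1.32 / 1.88
r_new = 0.7021

0.7021


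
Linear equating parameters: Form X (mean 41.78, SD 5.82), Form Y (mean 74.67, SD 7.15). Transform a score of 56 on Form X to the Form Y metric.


slope = SD_Y / SD_X = 7.15 / 5.82 ~ 1.2285
intercept = mean_Y - slope * mean_X = 74.67 - (7.15 / 5.82) * 41.78 ~ 23.3423
Y = slope * X + intercept. To avoid rounding drift from the rounded slope/intercept, evaluate the equivalent form Y = mean_Y + SD_Y * (X - mean_X) / SD_X at full precision:
Y = 74.67 + 7.15 * (56 - 41.78) / 5.82
Y = 74.67 + 7.15 * 14.22 / 5.82
Y = 74.67 + 101.673 / 5.82
Y = 74.67 + 17.4696
Y = 92.1396

92.1396


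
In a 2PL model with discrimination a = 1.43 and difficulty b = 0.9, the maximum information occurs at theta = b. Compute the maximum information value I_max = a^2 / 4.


For 2PL, max info at theta = b = 0.9
I_max = a^2 / 4 = 1.43^2 / 4
= 2.0449 / 4
I_max = 0.5112

0.5112


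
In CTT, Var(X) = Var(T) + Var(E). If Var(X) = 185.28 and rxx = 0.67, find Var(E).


var_true = rxx * var_obs = 0.67 * 185.28 = 124.1376
var_error = var_obs - var_true
var_error = 185.28 - 124.1376
var_error = 61.1424

61.1424


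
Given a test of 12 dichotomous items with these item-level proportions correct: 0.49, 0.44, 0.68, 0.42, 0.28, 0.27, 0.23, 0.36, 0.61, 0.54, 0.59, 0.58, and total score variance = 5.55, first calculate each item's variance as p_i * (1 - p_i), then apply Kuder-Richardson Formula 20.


For each item, compute p_i * q_i:
  Item 1: 0.49 * 0.51 = 0.2499
  Item 2: 0.44 * 0.56 = 0.2464
  Item 3: 0.68 * 0.32 = 0.2176
  Item 4: 0.42 * 0.58 = 0.2436
  Item 5: 0.28 * 0.72 = 0.2016
  Item 6: 0.27 * 0.73 = 0.1971
  Item 7: 0.23 * 0.77 = 0.1771
  Item 8: 0.36 * 0.64 = 0.2304
  Item 9: 0.61 * 0.39 = 0.2379
  Item 10: 0.54 * 0.46 = 0.2484
  Item 11: 0.59 * 0.41 = 0.2419
  Item 12: 0.58 * 0.42 = 0.2436
Sum(p_i * q_i) = 0.2499 + 0.2464 + 0.2176 + 0.2436 + 0.2016 + 0.1971 + 0.1771 + 0.2304 + 0.2379 + 0.2484 + 0.2419 + 0.2436 = 2.7355
KR-20 = (k/(k-1)) * (1 - Sum(p_i*q_i) / Var_total)
= (12/11) * (1 - 2.7355/5.55)
= 1.0909 * 0.5071
KR-20 = 0.5532

0.5532


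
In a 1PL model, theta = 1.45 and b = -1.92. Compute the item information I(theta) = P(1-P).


P = 1/(1+exp(-(1.45--1.92))) = 0.9668
I = P*(1-P) = 0.9668 * 0.0332
I = 0.0321

0.0321


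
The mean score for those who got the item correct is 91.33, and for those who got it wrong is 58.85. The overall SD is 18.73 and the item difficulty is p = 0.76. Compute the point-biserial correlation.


q = 1 - p = 0.24
rpb = ((M1 - M0) / SD) * sqrt(p * q)
rpb = ((91.33 - 58.85) / 18.73) * sqrt(0.76 * 0.24)
rpb = 0.7406

0.7406


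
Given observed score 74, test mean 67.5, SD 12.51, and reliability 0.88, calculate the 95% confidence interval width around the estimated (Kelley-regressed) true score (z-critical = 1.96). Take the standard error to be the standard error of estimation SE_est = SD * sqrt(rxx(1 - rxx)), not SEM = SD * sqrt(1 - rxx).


True score estimate = 0.88*74 + 0.12*67.5 = 73.22
SE_est = SD * sqrt(rxx * (1 - rxx)) = 12.51 * sqrt(0.88 * 0.12) = 12.51 * sqrt(0.1056) = 4.065269
CI = T_est +/- z * SE_est, so width = 2 * z * SE_est = 2 * 1.96 * 4.065269
Width = 15.9359

15.9359


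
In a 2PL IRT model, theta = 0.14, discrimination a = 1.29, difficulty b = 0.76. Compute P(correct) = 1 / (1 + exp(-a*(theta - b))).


a*(theta - b) = 1.29 * (0.14 - 0.76) = -0.7998
exp(--0.7998) = 2.2251
P = 1 / (1 + 2.2251)
P = 0.3101

0.3101


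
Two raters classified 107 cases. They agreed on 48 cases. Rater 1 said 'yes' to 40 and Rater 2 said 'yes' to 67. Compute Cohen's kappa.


P_o = 48/107 = 0.448598
P_e = (40*67 + 67*40) / 11449 = 0.468163
kappa = (P_o - P_e) / (1 - P_e)
kappa = (0.448598 - 0.468163) / (1 - 0.468163)
kappa = -0.0368

-0.0368


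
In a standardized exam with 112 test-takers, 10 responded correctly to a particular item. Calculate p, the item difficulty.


Item difficulty p = number correct / total examinees
p = 10 / 112
p = 0.0893

0.0893


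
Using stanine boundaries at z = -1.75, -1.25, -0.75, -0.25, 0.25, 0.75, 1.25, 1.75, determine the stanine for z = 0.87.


Stanine boundaries: [-1.75, -1.25, -0.75, -0.25, 0.25, 0.75, 1.25, 1.75]
z = 0.87
Check each boundary:
  z >= -1.75 -> could be stanine 2
  z >= -1.25 -> could be stanine 3
  z >= -0.75 -> could be stanine 4
  z >= -0.25 -> could be stanine 5
  z >= 0.25 -> could be stanine 6
  z >= 0.75 -> could be stanine 7
  z < 1.25
  z < 1.75
Highest qualifying boundary gives stanine = 7

7


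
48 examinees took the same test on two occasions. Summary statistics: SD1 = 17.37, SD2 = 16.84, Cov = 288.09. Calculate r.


r = cov(X,Y) / (SD_X * SD_Y)
r = 288.09 / (17.37 * 16.84)
r = 288.09 / 292.5108
r = 0.9849

0.9849


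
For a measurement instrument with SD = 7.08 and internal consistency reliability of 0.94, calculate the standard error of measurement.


SEM = SD * sqrt(1 - rxx)
SEM = 7.08 * sqrt(1 - 0.94)
SEM = 7.08 * sqrt(0.06) = 7.08 * 0.244949
SEM = 1.7342

1.7342


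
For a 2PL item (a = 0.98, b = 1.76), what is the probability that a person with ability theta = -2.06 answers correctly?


a*(theta - b) = 0.98 * (-2.06 - 1.76) = -3.7436
exp(--3.7436) = 42.2498
P = 1 / (1 + 42.2498)
P = 0.0231

0.0231


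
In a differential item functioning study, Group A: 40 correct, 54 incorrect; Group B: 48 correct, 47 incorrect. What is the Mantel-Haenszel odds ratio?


Odds_A = 40/54 = 0.7407
Odds_B = 48/47 = 1.0213
OR = Odds_A / Odds_B = 0.7407 / 1.0213
Exactly, OR = (40 * 47) / (54 * 48) = 1880 / 2592
OR = 0.7253

0.7253


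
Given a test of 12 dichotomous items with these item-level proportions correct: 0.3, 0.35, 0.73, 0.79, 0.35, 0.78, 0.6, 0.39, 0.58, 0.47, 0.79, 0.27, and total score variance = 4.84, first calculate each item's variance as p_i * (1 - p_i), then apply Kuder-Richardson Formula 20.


For each item, compute p_i * q_i:
  Item 1: 0.3 * 0.7 = 0.21
  Item 2: 0.35 * 0.65 = 0.2275
  Item 3: 0.73 * 0.27 = 0.1971
  Item 4: 0.79 * 0.21 = 0.1659
  Item 5: 0.35 * 0.65 = 0.2275
  Item 6: 0.78 * 0.22 = 0.1716
  Item 7: 0.6 * 0.4 = 0.24
  Item 8: 0.39 * 0.61 = 0.2379
  Item 9: 0.58 * 0.42 = 0.2436
  Item 10: 0.47 * 0.53 = 0.2491
  Item 11: 0.79 * 0.21 = 0.1659
  Item 12: 0.27 * 0.73 = 0.1971
Sum(p_i * q_i) = 0.21 + 0.2275 + 0.1971 + 0.1659 + 0.2275 + 0.1716 + 0.24 + 0.2379 + 0.2436 + 0.2491 + 0.1659 + 0.1971 = 2.5332
KR-20 = (k/(k-1)) * (1 - Sum(p_i*q_i) / Var_total)
= (12/11) * (1 - 2.5332/4.84)
= 1.0909 * 0.4766
KR-20 = 0.5199

0.5199


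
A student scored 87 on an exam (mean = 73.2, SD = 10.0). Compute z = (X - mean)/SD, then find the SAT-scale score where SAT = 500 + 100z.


z = (X - mean) / SD = (87 - 73.2) / 10.0
z = 13.8 / 10.0
z = 1.38
SAT-scale = SAT = 500 + 100z
Carry z at full precision (z = 13.8 / 10.0) into the conversion:
SAT-scale = 500 + 100 * (13.8 / 10.0) = 500 + 1380 / 10.0
SAT-scale = 500 + 138.0
SAT-scale = 638.0

638.0


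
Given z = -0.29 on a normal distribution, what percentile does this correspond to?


CDF(z) = 0.5 * (1 + erf(z/sqrt(2)))
erf(-0.2051) = -0.2282
CDF = 0.3859
Percentile rank = 0.3859 * 100 = 38.59

38.59


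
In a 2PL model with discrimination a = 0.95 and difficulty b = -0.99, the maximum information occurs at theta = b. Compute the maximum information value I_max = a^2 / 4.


For 2PL, max info at theta = b = -0.99
I_max = a^2 / 4 = 0.95^2 / 4
= 0.9025 / 4
I_max = 0.2256

0.2256


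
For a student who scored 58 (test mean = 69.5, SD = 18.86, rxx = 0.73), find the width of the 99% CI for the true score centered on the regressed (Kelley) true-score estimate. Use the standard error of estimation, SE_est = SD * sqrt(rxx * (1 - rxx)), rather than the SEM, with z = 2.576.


True score estimate = 0.73*58 + 0.27*69.5 = 61.105
SE_est = SD * sqrt(rxx * (1 - rxx)) = 18.86 * sqrt(0.73 * 0.27) = 18.86 * sqrt(0.1971) = 8.373075
CI = T_est +/- z * SE_est, so width = 2 * z * SE_est = 2 * 2.576 * 8.373075
Width = 43.1381

43.1381


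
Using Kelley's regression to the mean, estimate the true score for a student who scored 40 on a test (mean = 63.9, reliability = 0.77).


T_est = rxx * X + (1 - rxx) * mean
T_est = 0.77 * 40 + 0.23 * 63.9
T_est = 30.8 + 14.697
T_est = 45.497

45.497


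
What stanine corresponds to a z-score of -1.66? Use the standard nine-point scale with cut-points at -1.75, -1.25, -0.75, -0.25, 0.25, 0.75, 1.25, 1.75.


Stanine boundaries: [-1.75, -1.25, -0.75, -0.25, 0.25, 0.75, 1.25, 1.75]
z = -1.66
Check each boundary:
  z >= -1.75 -> could be stanine 2
  z < -1.25
  z < -0.75
  z < -0.25
  z < 0.25
  z < 0.75
  z < 1.25
  z < 1.75
Highest qualifying boundary gives stanine = 2

2


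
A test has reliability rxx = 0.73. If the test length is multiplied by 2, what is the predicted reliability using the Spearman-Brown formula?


r_new = (n * rxx) / (1 + (n-1) * rxx)
r_new = (2 * 0.73) / (1 + 1 * 0.73)
r_new = 1.46 / 1.73
r_new = 0.8439

0.8439


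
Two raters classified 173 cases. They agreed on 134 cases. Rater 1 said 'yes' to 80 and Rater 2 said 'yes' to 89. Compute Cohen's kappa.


P_o = 134/173 = 0.774566
P_e = (80*89 + 93*84) / 29929 = 0.498914
kappa = (P_o - P_e) / (1 - P_e)
kappa = (0.774566 - 0.498914) / (1 - 0.498914)
kappa = 0.5501

0.5501


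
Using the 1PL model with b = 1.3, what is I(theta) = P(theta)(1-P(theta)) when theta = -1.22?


P = 1/(1+exp(-(-1.22-1.3))) = 0.0745
I = P*(1-P) = 0.0745 * 0.9255
I = 0.0689

0.0689


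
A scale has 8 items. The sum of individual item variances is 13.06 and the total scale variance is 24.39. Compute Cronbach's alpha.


alpha = (k/(k-1)) * (1 - sum(si^2)/s_total^2)
= (8/7) * (1 - 13.06/24.39)
alpha = 0.5309

0.5309


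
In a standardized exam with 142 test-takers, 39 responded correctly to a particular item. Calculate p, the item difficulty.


Item difficulty p = number correct / total examinees
p = 39 / 142
p = 0.2746

0.2746


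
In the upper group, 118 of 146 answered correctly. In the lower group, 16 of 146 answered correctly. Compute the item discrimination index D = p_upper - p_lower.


p_upper = 118/146 = 0.8082
p_lower = 16/146 = 0.1096
D = 0.8082 - 0.1096 = 0.6986

0.6986


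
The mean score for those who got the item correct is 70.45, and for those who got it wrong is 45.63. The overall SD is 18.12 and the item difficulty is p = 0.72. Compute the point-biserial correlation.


q = 1 - p = 0.28
rpb = ((M1 - M0) / SD) * sqrt(p * q)
rpb = ((70.45 - 45.63) / 18.12) * sqrt(0.72 * 0.28)
rpb = 0.615

0.615


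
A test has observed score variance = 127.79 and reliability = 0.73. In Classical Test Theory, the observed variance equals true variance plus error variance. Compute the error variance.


var_true = rxx * var_obs = 0.73 * 127.79 = 93.2867
var_error = var_obs - var_true
var_error = 127.79 - 93.2867
var_error = 34.5033

34.5033


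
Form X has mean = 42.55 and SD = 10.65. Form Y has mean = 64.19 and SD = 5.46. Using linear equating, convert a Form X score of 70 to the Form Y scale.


slope = SD_Y / SD_X = 5.46 / 10.65 ~ 0.5127
intercept = mean_Y - slope * mean_X = 64.19 - (5.46 / 10.65) * 42.55 ~ 42.3756
Y = slope * X + intercept. To avoid rounding drift from the rounded slope/intercept, evaluate the equivalent form Y = mean_Y + SD_Y * (X - mean_X) / SD_X at full precision:
Y = 64.19 + 5.46 * (70 - 42.55) / 10.65
Y = 64.19 + 5.46 * 27.45 / 10.65
Y = 64.19 + 149.877 / 10.65
Y = 64.19 + 14.073
Y = 78.263

78.263


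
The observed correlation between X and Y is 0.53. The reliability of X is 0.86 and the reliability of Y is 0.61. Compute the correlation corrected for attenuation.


r_corrected = rxy / sqrt(rxx * ryy)
= 0.53 / sqrt(0.86 * 0.61)
= 0.53 / sqrt(0.5246)
= 0.53 / 0.724293
r_corrected = 0.7317

0.7317


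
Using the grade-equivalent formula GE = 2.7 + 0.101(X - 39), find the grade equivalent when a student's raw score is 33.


raw - median = 33 - 39 = -6
slope * diff = 0.101 * -6 = -0.606
GE = 2.7 + -0.606
GE = 2.094

2.094


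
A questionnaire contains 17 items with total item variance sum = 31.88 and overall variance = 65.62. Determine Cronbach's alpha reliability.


alpha = (k/(k-1)) * (1 - sum(si^2)/s_total^2)
= (17/16) * (1 - 31.88/65.62)
alpha = 0.5463

0.5463


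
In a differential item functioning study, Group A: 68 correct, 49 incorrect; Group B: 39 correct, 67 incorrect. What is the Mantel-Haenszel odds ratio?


Odds_A = 68/49 = 1.3878
Odds_B = 39/67 = 0.5821
OR = Odds_A / Odds_B = 1.3878 / 0.5821
Exactly, OR = (68 * 67) / (49 * 39) = 4556 / 1911
OR = 2.3841

2.3841


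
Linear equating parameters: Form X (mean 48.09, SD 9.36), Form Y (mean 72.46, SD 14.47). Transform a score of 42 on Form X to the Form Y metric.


slope = SD_Y / SD_X = 14.47 / 9.36 ~ 1.5459
intercept = mean_Y - slope * mean_X = 72.46 - (14.47 / 9.36) * 48.09 ~ -1.8843
Y = slope * X + intercept. To avoid rounding drift from the rounded slope/intercept, evaluate the equivalent form Y = mean_Y + SD_Y * (X - mean_X) / SD_X at full precision:
Y = 72.46 + 14.47 * (42 - 48.09) / 9.36
Y = 72.46 - 14.47 * 6.09 / 9.36
Y = 72.46 - 88.1223 / 9.36
Y = 72.46 - 9.4148
Y = 63.0452

63.0452


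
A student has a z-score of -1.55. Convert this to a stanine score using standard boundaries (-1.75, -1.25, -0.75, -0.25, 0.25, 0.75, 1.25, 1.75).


Stanine boundaries: [-1.75, -1.25, -0.75, -0.25, 0.25, 0.75, 1.25, 1.75]
z = -1.55
Check each boundary:
  z >= -1.75 -> could be stanine 2
  z < -1.25
  z < -0.75
  z < -0.25
  z < 0.25
  z < 0.75
  z < 1.25
  z < 1.75
Highest qualifying boundary gives stanine = 2

2


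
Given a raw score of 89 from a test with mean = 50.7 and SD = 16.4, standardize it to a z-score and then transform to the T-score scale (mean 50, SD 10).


z = (X - mean) / SD = (89 - 50.7) / 16.4
z = 38.3 / 16.4
z = 2.3354
T-score = T = 50 + 10z
Carry z at full precision (z = 38.3 / 16.4) into the conversion:
T-score = 50 + 10 * (38.3 / 16.4) = 50 + 383 / 16.4
T-score = 50 + 23.3537
T-score = 73.3537

73.3537


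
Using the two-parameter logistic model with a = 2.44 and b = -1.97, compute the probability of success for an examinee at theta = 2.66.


a*(theta - b) = 2.44 * (2.66 - -1.97) = 11.2972
exp(-11.2972) = 0.0
P = 1 / (1 + 0.0)
P = 1.0

1.0


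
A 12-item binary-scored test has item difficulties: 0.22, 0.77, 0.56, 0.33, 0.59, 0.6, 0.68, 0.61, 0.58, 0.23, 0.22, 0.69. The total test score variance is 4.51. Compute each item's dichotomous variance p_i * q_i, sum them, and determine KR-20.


For each item, compute p_i * q_i:
  Item 1: 0.22 * 0.78 = 0.1716
  Item 2: 0.77 * 0.23 = 0.1771
  Item 3: 0.56 * 0.44 = 0.2464
  Item 4: 0.33 * 0.67 = 0.2211
  Item 5: 0.59 * 0.41 = 0.2419
  Item 6: 0.6 * 0.4 = 0.24
  Item 7: 0.68 * 0.32 = 0.2176
  Item 8: 0.61 * 0.39 = 0.2379
  Item 9: 0.58 * 0.42 = 0.2436
  Item 10: 0.23 * 0.77 = 0.1771
  Item 11: 0.22 * 0.78 = 0.1716
  Item 12: 0.69 * 0.31 = 0.2139
Sum(p_i * q_i) = 0.1716 + 0.1771 + 0.2464 + 0.2211 + 0.2419 + 0.24 + 0.2176 + 0.2379 + 0.2436 + 0.1771 + 0.1716 + 0.2139 = 2.5598
KR-20 = (k/(k-1)) * (1 - Sum(p_i*q_i) / Var_total)
= (12/11) * (1 - 2.5598/4.51)
= 1.0909 * 0.4324
KR-20 = 0.4717

0.4717


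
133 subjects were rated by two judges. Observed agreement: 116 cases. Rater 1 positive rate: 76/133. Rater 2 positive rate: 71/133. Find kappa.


P_o = 116/133 = 0.87218
P_e = (76*71 + 57*62) / 17689 = 0.504834
kappa = (P_o - P_e) / (1 - P_e)
kappa = (0.87218 - 0.504834) / (1 - 0.504834)
kappa = 0.7419

0.7419


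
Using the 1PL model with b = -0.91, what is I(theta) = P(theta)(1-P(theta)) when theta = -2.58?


P = 1/(1+exp(-(-2.58--0.91))) = 0.1584
I = P*(1-P) = 0.1584 * 0.8416
I = 0.1333

0.1333


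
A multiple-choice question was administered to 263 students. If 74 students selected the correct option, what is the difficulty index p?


Item difficulty p = number correct / total examinees
p = 74 / 263
p = 0.2814

0.2814


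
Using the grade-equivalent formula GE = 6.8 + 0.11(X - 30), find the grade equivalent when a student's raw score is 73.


raw - median = 73 - 30 = 43
slope * diff = 0.11 * 43 = 4.73
GE = 6.8 + 4.73
GE = 11.53

11.53


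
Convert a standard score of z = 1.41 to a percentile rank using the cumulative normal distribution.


CDF(z) = 0.5 * (1 + erf(z/sqrt(2)))
erf(0.997) = 0.8415
CDF = 0.9207
Percentile rank = 0.9207 * 100 = 92.07

92.07


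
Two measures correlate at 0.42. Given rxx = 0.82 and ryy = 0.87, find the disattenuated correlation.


r_corrected = rxy / sqrt(rxx * ryy)
= 0.42 / sqrt(0.82 * 0.87)
= 0.42 / sqrt(0.7134)
= 0.42 / 0.84463
r_corrected = 0.4973

0.4973


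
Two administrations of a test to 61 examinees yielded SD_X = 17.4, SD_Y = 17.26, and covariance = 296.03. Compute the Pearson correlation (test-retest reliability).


r = cov(X,Y) / (SD_X * SD_Y)
r = 296.03 / (17.4 * 17.26)
r = 296.03 / 300.324
r = 0.9857

0.9857


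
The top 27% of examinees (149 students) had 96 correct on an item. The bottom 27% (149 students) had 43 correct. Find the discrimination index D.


p_upper = 96/149 = 0.6443
p_lower = 43/149 = 0.2886
D = 0.6443 - 0.2886 = 0.3557

0.3557


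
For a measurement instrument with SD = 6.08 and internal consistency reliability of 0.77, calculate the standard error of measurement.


SEM = SD * sqrt(1 - rxx)
SEM = 6.08 * sqrt(1 - 0.77)
SEM = 6.08 * sqrt(0.23) = 6.08 * 0.479583
SEM = 2.9159

2.9159


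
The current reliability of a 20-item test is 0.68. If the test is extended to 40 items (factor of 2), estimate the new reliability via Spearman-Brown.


r_new = (n * rxx) / (1 + (n-1) * rxx)
r_new = (2 * 0.68) / (1 + 1 * 0.68)
r_new = 1.36 / 1.68
r_new = 0.8095

0.8095


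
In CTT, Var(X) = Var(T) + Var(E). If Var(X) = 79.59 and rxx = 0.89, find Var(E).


var_true = rxx * var_obs = 0.89 * 79.59 = 70.8351
var_error = var_obs - var_true
var_error = 79.59 - 70.8351
var_error = 8.7549

8.7549


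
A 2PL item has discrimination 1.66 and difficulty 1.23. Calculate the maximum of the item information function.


For 2PL, max info at theta = b = 1.23
I_max = a^2 / 4 = 1.66^2 / 4
= 2.7556 / 4
I_max = 0.6889

0.6889


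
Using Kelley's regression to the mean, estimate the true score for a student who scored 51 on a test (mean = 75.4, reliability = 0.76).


T_est = rxx * X + (1 - rxx) * mean
T_est = 0.76 * 51 + 0.24 * 75.4
T_est = 38.76 + 18.096
T_est = 56.856

56.856


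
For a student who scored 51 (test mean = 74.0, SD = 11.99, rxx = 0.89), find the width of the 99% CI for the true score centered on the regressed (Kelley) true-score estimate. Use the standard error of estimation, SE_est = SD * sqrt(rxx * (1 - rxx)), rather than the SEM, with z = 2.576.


True score estimate = 0.89*51 + 0.11*74.0 = 53.53
SE_est = SD * sqrt(rxx * (1 - rxx)) = 11.99 * sqrt(0.89 * 0.11) = 11.99 * sqrt(0.0979) = 3.751548
CI = T_est +/- z * SE_est, so width = 2 * z * SE_est = 2 * 2.576 * 3.751548
Width = 19.328

19.328


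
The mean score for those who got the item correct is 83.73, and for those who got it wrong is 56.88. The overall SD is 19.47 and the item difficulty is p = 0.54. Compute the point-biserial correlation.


q = 1 - p = 0.46
rpb = ((M1 - M0) / SD) * sqrt(p * q)
rpb = ((83.73 - 56.88) / 19.47) * sqrt(0.54 * 0.46)
rpb = 0.6873

0.6873


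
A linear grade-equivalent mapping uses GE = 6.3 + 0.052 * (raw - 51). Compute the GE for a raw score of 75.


raw - median = 75 - 51 = 24
slope * diff = 0.052 * 24 = 1.248
GE = 6.3 + 1.248
GE = 7.548

7.548


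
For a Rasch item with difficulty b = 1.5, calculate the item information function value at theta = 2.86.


P = 1/(1+exp(-(2.86-1.5))) = 0.7958
I = P*(1-P) = 0.7958 * 0.2042
I = 0.1625

0.1625


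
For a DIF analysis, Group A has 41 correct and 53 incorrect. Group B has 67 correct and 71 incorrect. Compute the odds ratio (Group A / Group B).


Odds_A = 41/53 = 0.7736
Odds_B = 67/71 = 0.9437
OR = Odds_A / Odds_B = 0.7736 / 0.9437
Exactly, OR = (41 * 71) / (53 * 67) = 2911 / 3551
OR = 0.8198

0.8198


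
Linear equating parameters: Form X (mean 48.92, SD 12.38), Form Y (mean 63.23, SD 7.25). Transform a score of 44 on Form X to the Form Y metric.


slope = SD_Y / SD_X = 7.25 / 12.38 ~ 0.5856
intercept = mean_Y - slope * mean_X = 63.23 - (7.25 / 12.38) * 48.92 ~ 34.5814
Y = slope * X + intercept. To avoid rounding drift from the rounded slope/intercept, evaluate the equivalent form Y = mean_Y + SD_Y * (X - mean_X) / SD_X at full precision:
Y = 63.23 + 7.25 * (44 - 48.92) / 12.38
Y = 63.23 - 7.25 * 4.92 / 12.38
Y = 63.23 - 35.67 / 12.38
Y = 63.23 - 2.8813
Y = 60.3487

60.3487


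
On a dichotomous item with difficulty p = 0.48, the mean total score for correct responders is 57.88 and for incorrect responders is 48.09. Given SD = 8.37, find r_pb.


q = 1 - p = 0.52
rpb = ((M1 - M0) / SD) * sqrt(p * q)
rpb = ((57.88 - 48.09) / 8.37) * sqrt(0.48 * 0.52)
rpb = 0.5844

0.5844


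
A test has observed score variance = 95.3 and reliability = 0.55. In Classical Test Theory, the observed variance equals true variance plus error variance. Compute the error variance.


var_true = rxx * var_obs = 0.55 * 95.3 = 52.415
var_error = var_obs - var_true
var_error = 95.3 - 52.415
var_error = 42.885

42.885


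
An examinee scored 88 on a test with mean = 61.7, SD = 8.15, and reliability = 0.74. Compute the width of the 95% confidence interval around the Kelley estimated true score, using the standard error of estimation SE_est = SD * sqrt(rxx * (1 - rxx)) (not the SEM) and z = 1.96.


True score estimate = 0.74*88 + 0.26*61.7 = 81.162
SE_est = SD * sqrt(rxx * (1 - rxx)) = 8.15 * sqrt(0.74 * 0.26) = 8.15 * sqrt(0.1924) = 3.574869
CI = T_est +/- z * SE_est, so width = 2 * z * SE_est = 2 * 1.96 * 3.574869
Width = 14.0135

14.0135
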